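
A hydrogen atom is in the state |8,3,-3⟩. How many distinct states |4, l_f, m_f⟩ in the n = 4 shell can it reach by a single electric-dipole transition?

E1 requires Δl = ±1, so l_f ∈ {2, 4}; with 0 ≤ l_f ≤ n_f−1 = 3, the allowed l_f values are {2}.
For l_f = 2: m_f ∈ {m_i−1, m_i, m_i+1} ∩ [−2, 2] = {-2} → 1 state.
Total: 1.

1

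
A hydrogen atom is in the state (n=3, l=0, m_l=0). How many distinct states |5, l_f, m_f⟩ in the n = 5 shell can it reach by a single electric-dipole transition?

E1 requires Δl = ±1, so l_f ∈ {-1, 1}; with 0 ≤ l_f ≤ n_f−1 = 4, the allowed l_f values are {1}.
For l_f = 1: m_f ∈ {m_i−1, m_i, m_i+1} ∩ [−1, 1] = {-1, 0, 1} → 3 states.
Total: 3.

3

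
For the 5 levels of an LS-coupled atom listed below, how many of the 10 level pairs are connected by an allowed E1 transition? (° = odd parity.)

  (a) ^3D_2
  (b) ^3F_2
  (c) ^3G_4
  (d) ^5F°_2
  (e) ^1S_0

0

(a)–(b): forbidden (parity).
(a)–(c): forbidden (parity, ΔL, ΔJ).
(a)–(d): forbidden (ΔS).
(a)–(e): forbidden (parity, ΔS, ΔL, ΔJ).
(b)–(c): forbidden (parity, ΔJ).
(b)–(d): forbidden (ΔS).
(b)–(e): forbidden (parity, ΔS, ΔL, ΔJ).
(c)–(d): forbidden (ΔS, ΔJ).
(c)–(e): forbidden (parity, ΔS, ΔL, ΔJ).
(d)–(e): forbidden (ΔS, ΔL, ΔJ).
Allowed pairs: 0 of 10.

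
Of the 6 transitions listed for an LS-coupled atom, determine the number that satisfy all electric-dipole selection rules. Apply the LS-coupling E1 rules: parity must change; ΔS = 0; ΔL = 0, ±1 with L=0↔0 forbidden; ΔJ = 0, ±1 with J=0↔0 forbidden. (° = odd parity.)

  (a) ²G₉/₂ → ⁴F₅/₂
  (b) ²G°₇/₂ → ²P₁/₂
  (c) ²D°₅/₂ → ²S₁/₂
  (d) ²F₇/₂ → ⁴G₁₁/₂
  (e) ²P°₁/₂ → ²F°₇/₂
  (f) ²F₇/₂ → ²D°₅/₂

(a) forbidden (parity, ΔS, ΔJ fail)
(b) forbidden (ΔL, ΔJ fail)
(c) forbidden (ΔL, ΔJ fail)
(d) forbidden (parity, ΔS, ΔJ fail)
(e) forbidden (parity, ΔL, ΔJ fail)
(f) allowed
Total allowed: 1 of 6.

1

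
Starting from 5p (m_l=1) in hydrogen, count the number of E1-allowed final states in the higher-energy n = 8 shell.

E1 requires Δl = ±1, so l_f ∈ {0, 2}; with 0 ≤ l_f ≤ n_f−1 = 7, the allowed l_f values are {0, 2}.
For l_f = 0: m_f ∈ {m_i−1, m_i, m_i+1} ∩ [−0, 0] = {0} → 1 state.
For l_f = 2: m_f ∈ {m_i−1, m_i, m_i+1} ∩ [−2, 2] = {0, 1, 2} → 3 states.
Total: 4.

4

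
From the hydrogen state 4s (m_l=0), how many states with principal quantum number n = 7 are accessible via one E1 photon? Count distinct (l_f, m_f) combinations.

3

E1 requires Δl = ±1, so l_f ∈ {-1, 1}; with 0 ≤ l_f ≤ n_f−1 = 6, the allowed l_f values are {1}.
For l_f = 1: m_f ∈ {m_i−1, m_i, m_i+1} ∩ [−1, 1] = {-1, 0, 1} → 3 states.
Total: 3.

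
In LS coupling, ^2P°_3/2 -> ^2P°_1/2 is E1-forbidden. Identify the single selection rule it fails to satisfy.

Reading off the term symbols: S 1/2→1/2, L 1→1, J 3/2→1/2, parity odd→odd.
Parity must change: odd → odd — ✗.
ΔS = 0: S: 1/2 → 1/2 — ✓.
ΔL = 0, ±1 (not L=0↔0): L: 1 → 1, ΔL = +0 — ✓.
ΔJ = 0, ±1 (not J=0↔0): J: 3/2 → 1/2, ΔJ = -1 — ✓.

parity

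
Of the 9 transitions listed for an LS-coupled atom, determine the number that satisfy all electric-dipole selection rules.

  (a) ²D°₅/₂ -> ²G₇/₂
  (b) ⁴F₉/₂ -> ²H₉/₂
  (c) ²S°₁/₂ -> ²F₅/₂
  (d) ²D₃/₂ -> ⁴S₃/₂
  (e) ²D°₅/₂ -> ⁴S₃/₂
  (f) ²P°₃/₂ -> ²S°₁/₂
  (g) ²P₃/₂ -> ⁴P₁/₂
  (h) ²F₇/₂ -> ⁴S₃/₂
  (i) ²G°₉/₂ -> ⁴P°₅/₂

0

(a) forbidden (ΔL fails)
(b) forbidden (parity, ΔS, ΔL fail)
(c) forbidden (ΔL, ΔJ fail)
(d) forbidden (parity, ΔS, ΔL fail)
(e) forbidden (ΔS, ΔL fail)
(f) forbidden (parity fails)
(g) forbidden (parity, ΔS fail)
(h) forbidden (parity, ΔS, ΔL, ΔJ fail)
(i) forbidden (parity, ΔS, ΔL, ΔJ fail)
Total allowed: 0 of 9.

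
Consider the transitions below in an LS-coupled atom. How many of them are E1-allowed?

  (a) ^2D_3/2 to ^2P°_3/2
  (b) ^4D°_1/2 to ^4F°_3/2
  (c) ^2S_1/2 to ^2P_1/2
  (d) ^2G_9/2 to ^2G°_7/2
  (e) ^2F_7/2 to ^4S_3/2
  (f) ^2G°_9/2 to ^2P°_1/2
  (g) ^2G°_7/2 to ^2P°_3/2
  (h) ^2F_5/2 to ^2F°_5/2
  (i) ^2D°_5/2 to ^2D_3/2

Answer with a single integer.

(a) allowed
(b) forbidden (parity fails)
(c) forbidden (parity fails)
(d) allowed
(e) forbidden (parity, ΔS, ΔL, ΔJ fail)
(f) forbidden (parity, ΔL, ΔJ fail)
(g) forbidden (parity, ΔL, ΔJ fail)
(h) allowed
(i) allowed
Total allowed: 4 of 9.

4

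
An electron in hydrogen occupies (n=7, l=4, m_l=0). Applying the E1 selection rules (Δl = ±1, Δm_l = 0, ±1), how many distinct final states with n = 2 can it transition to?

0

E1 requires l_f ∈ {3, 5}, but neither lies in [0, 1], so no final state is reachable.
Total: 0.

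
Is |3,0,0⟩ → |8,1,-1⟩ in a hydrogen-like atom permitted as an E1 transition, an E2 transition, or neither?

Δl = 1 − 0 = +1; l_i + l_f = 1.
Δm_l = -1.
E1 (Δl = ±1, |Δm_l| ≤ 1): satisfied.
E2 (Δl = 0,±2, l_i+l_f ≥ 2, |Δm_l| ≤ 2): not satisfied.

E1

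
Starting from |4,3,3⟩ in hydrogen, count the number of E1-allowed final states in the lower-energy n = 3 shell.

E1 requires Δl = ±1, so l_f ∈ {2, 4}; with 0 ≤ l_f ≤ n_f−1 = 2, the allowed l_f values are {2}.
For l_f = 2: m_f ∈ {m_i−1, m_i, m_i+1} ∩ [−2, 2] = {2} → 1 state.
Total: 1.

1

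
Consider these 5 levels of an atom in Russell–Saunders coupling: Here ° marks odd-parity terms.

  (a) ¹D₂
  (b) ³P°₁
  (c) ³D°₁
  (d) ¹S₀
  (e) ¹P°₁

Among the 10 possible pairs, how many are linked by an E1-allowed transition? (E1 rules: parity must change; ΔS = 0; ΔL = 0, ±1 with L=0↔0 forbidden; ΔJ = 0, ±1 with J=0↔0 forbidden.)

(a)–(b): forbidden (ΔS).
(a)–(c): forbidden (ΔS).
(a)–(d): forbidden (parity, ΔL, ΔJ).
(a)–(e): allowed.
(b)–(c): forbidden (parity).
(b)–(d): forbidden (ΔS).
(b)–(e): forbidden (parity, ΔS).
(c)–(d): forbidden (ΔS, ΔL).
(c)–(e): forbidden (parity, ΔS).
(d)–(e): allowed.
Allowed pairs: 2 of 10.

2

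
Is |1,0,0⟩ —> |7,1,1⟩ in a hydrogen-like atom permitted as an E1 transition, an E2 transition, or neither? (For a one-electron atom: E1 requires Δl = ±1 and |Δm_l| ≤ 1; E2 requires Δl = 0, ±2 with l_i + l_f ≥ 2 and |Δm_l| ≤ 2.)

Δl = 1 − 0 = +1; l_i + l_f = 1.
Δm_l = +1.
E1 (Δl = ±1, |Δm_l| ≤ 1): satisfied.
E2 (Δl = 0,±2, l_i+l_f ≥ 2, |Δm_l| ≤ 2): not satisfied.

E1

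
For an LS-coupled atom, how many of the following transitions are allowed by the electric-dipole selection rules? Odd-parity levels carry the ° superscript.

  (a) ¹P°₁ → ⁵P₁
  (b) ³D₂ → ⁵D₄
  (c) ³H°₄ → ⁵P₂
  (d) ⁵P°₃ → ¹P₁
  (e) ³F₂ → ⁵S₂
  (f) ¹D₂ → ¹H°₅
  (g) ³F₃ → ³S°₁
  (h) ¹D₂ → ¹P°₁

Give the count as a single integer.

(a) forbidden (ΔS fails)
(b) forbidden (parity, ΔS, ΔJ fail)
(c) forbidden (ΔS, ΔL, ΔJ fail)
(d) forbidden (ΔS, ΔJ fail)
(e) forbidden (parity, ΔS, ΔL fail)
(f) forbidden (ΔL, ΔJ fail)
(g) forbidden (ΔL, ΔJ fail)
(h) allowed
Total allowed: 1 of 8.

1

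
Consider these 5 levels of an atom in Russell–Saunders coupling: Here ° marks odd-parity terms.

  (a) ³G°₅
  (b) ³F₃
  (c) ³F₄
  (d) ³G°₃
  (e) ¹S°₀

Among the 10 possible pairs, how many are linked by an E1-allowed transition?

3

(a)–(b): forbidden (ΔJ).
(a)–(c): allowed.
(a)–(d): forbidden (parity, ΔJ).
(a)–(e): forbidden (parity, ΔS, ΔL, ΔJ).
(b)–(c): forbidden (parity).
(b)–(d): allowed.
(b)–(e): forbidden (ΔS, ΔL, ΔJ).
(c)–(d): allowed.
(c)–(e): forbidden (ΔS, ΔL, ΔJ).
(d)–(e): forbidden (parity, ΔS, ΔL, ΔJ).
Allowed pairs: 3 of 10.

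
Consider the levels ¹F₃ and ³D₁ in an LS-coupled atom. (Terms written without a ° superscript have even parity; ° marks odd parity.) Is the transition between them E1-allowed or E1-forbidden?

ΔS = 0: S: 0 → 1 — violated.
Parity must change: even → even — violated.
ΔJ = 0, ±1 (not J=0↔0): J: 3 → 1, ΔJ = -2 — violated.
ΔL = 0, ±1 (not L=0↔0): L: 3 → 2, ΔL = -1 — satisfied.
Rule(s) violated: parity, ΔS, ΔJ.

forbidden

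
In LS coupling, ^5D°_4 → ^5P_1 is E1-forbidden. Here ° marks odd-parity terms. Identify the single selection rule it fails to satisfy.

Reading off the term symbols: S 2→2, L 2→1, J 4→1, parity odd→even.
ΔL = 0, ±1 (not L=0↔0): L: 2 → 1, ΔL = -1 — ✓.
ΔS = 0: S: 2 → 2 — ✓.
Parity must change: odd → even — ✓.
ΔJ = 0, ±1 (not J=0↔0): J: 4 → 1, ΔJ = -3 — ✗.

the ΔJ = 0, ±1 rule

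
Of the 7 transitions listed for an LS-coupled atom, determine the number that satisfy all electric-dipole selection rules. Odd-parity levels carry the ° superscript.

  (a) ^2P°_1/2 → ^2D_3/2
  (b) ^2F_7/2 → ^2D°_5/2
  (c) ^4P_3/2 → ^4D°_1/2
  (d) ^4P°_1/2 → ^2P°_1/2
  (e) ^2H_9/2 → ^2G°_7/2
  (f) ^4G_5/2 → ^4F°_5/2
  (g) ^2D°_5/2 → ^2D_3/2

6

(a) allowed
(b) allowed
(c) allowed
(d) forbidden (parity, ΔS fail)
(e) allowed
(f) allowed
(g) allowed
Total allowed: 6 of 7.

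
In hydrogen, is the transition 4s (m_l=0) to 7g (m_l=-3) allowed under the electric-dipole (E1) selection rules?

forbidden

l: 0 → 4 (Δl = +4). Δl = ±1 fails.
Δm_l = -3 − (0) = -3. E1 requires Δm_l = 0, ±1: fails.
The transition is electric-dipole forbidden.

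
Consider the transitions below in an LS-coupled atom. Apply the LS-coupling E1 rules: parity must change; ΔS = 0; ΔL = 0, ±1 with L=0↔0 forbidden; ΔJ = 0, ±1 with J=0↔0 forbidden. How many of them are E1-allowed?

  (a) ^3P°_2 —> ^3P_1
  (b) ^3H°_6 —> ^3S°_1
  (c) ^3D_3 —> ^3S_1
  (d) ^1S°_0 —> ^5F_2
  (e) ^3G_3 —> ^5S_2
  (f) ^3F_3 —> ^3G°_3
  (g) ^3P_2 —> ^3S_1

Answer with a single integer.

(a) allowed
(b) forbidden (parity, ΔL, ΔJ fail)
(c) forbidden (parity, ΔL, ΔJ fail)
(d) forbidden (ΔS, ΔL, ΔJ fail)
(e) forbidden (parity, ΔS, ΔL fail)
(f) allowed
(g) forbidden (parity fails)
Total allowed: 2 of 7.

2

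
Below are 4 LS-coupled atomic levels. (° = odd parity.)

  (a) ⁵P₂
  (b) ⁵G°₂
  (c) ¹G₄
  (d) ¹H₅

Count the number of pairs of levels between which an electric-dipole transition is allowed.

0

(a)–(b): forbidden (ΔL).
(a)–(c): forbidden (parity, ΔS, ΔL, ΔJ).
(a)–(d): forbidden (parity, ΔS, ΔL, ΔJ).
(b)–(c): forbidden (ΔS, ΔJ).
(b)–(d): forbidden (ΔS, ΔJ).
(c)–(d): forbidden (parity).
Allowed pairs: 0 of 6.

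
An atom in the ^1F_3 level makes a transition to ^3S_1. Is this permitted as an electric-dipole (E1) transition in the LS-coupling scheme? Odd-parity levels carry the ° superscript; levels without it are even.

ΔJ = 0, ±1 (not J=0↔0): J: 3 → 1, ΔJ = -2 — fails.
Parity must change: even → even — fails.
ΔL = 0, ±1 (not L=0↔0): L: 3 → 0, ΔL = -3 — fails.
ΔS = 0: S: 0 → 1 — fails.
Rule(s) violated: parity, ΔS, ΔL, ΔJ.

forbidden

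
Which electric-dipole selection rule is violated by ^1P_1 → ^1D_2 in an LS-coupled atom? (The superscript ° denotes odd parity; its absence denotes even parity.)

parity

Parity must change: even → even — fails.
ΔS = 0: S: 0 → 0 — ok.
ΔL = 0, ±1 (not L=0↔0): L: 1 → 2, ΔL = +1 — ok.
ΔJ = 0, ±1 (not J=0↔0): J: 1 → 2, ΔJ = +1 — ok.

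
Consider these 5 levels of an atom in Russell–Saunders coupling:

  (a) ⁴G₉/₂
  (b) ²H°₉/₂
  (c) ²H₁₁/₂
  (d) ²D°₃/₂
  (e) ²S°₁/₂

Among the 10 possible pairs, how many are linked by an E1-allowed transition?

1

(a)–(b): forbidden (ΔS).
(a)–(c): forbidden (parity, ΔS).
(a)–(d): forbidden (ΔS, ΔL, ΔJ).
(a)–(e): forbidden (ΔS, ΔL, ΔJ).
(b)–(c): allowed.
(b)–(d): forbidden (parity, ΔL, ΔJ).
(b)–(e): forbidden (parity, ΔL, ΔJ).
(c)–(d): forbidden (ΔL, ΔJ).
(c)–(e): forbidden (ΔL, ΔJ).
(d)–(e): forbidden (parity, ΔL).
Allowed pairs: 1 of 10.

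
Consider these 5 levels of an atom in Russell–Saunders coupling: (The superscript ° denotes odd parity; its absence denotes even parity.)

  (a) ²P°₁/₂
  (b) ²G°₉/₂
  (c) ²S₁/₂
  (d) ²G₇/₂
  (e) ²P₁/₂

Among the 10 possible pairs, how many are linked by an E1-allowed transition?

(a)–(b): forbidden (parity, ΔL, ΔJ).
(a)–(c): allowed.
(a)–(d): forbidden (ΔL, ΔJ).
(a)–(e): allowed.
(b)–(c): forbidden (ΔL, ΔJ).
(b)–(d): allowed.
(b)–(e): forbidden (ΔL, ΔJ).
(c)–(d): forbidden (parity, ΔL, ΔJ).
(c)–(e): forbidden (parity).
(d)–(e): forbidden (parity, ΔL, ΔJ).
Allowed pairs: 3 of 10.

3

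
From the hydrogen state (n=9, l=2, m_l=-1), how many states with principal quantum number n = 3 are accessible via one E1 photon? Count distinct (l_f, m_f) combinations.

E1 requires Δl = ±1, so l_f ∈ {1, 3}; with 0 ≤ l_f ≤ n_f−1 = 2, the allowed l_f values are {1}.
For l_f = 1: m_f ∈ {m_i−1, m_i, m_i+1} ∩ [−1, 1] = {-1, 0} → 2 states.
Total: 2.

2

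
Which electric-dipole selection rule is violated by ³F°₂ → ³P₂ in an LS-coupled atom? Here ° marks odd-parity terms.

Reading off the term symbols: S 1→1, L 3→1, J 2→2, parity odd→even.
Parity must change: odd → even — passes.
ΔS = 0: S: 1 → 1 — passes.
ΔL = 0, ±1 (not L=0↔0): L: 3 → 1, ΔL = -2 — fails.
ΔJ = 0, ±1 (not J=0↔0): J: 2 → 2, ΔJ = +0 — passes.

the ΔL = 0, ±1 rule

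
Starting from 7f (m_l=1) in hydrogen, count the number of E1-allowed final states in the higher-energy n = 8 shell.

E1 requires Δl = ±1, so l_f ∈ {2, 4}; with 0 ≤ l_f ≤ n_f−1 = 7, the allowed l_f values are {2, 4}.
For l_f = 2: m_f ∈ {m_i−1, m_i, m_i+1} ∩ [−2, 2] = {0, 1, 2} → 3 states.
For l_f = 4: m_f ∈ {m_i−1, m_i, m_i+1} ∩ [−4, 4] = {0, 1, 2} → 3 states.
Total: 6.

6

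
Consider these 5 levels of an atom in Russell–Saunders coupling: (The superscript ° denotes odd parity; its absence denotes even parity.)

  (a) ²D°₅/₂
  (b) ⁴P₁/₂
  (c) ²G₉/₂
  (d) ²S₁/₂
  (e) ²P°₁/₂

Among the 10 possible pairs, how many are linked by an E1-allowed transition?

(a)–(b): forbidden (ΔS, ΔJ).
(a)–(c): forbidden (ΔL, ΔJ).
(a)–(d): forbidden (ΔL, ΔJ).
(a)–(e): forbidden (parity, ΔJ).
(b)–(c): forbidden (parity, ΔS, ΔL, ΔJ).
(b)–(d): forbidden (parity, ΔS).
(b)–(e): forbidden (ΔS).
(c)–(d): forbidden (parity, ΔL, ΔJ).
(c)–(e): forbidden (ΔL, ΔJ).
(d)–(e): allowed.
Allowed pairs: 1 of 10.

1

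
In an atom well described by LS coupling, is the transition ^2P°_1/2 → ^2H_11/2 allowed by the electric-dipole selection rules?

Reading off the term symbols: S 1/2→1/2, L 1→5, J 1/2→11/2, parity odd→even.
Parity must change: odd → even — satisfied.
ΔS = 0: S: 1/2 → 1/2 — satisfied.
ΔL = 0, ±1 (not L=0↔0): L: 1 → 5, ΔL = +4 — violated.
ΔJ = 0, ±1 (not J=0↔0): J: 1/2 → 11/2, ΔJ = +5 — violated.
Rule(s) violated: ΔL, ΔJ.

forbidden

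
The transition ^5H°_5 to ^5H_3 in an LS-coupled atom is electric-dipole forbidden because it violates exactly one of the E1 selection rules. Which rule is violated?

Reading off the term symbols: S 2→2, L 5→5, J 5→3, parity odd→even.
Parity must change: odd → even — satisfied.
ΔS = 0: S: 2 → 2 — satisfied.
ΔL = 0, ±1 (not L=0↔0): L: 5 → 5, ΔL = +0 — satisfied.
ΔJ = 0, ±1 (not J=0↔0): J: 5 → 3, ΔJ = -2 — violated.

the ΔJ = 0, ±1 rule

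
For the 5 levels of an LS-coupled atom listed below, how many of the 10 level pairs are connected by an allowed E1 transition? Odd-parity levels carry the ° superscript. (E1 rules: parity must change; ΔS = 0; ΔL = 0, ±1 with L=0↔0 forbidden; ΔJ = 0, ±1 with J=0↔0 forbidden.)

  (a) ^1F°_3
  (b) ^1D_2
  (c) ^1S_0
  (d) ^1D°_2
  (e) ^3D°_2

(a)–(b): allowed.
(a)–(c): forbidden (ΔL, ΔJ).
(a)–(d): forbidden (parity).
(a)–(e): forbidden (parity, ΔS).
(b)–(c): forbidden (parity, ΔL, ΔJ).
(b)–(d): allowed.
(b)–(e): forbidden (ΔS).
(c)–(d): forbidden (ΔL, ΔJ).
(c)–(e): forbidden (ΔS, ΔL, ΔJ).
(d)–(e): forbidden (parity, ΔS).
Allowed pairs: 2 of 10.

2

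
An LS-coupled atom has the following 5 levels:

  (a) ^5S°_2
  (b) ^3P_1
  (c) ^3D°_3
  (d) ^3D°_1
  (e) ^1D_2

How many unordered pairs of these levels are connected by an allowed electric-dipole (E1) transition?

1

(a)–(b): forbidden (ΔS).
(a)–(c): forbidden (parity, ΔS, ΔL).
(a)–(d): forbidden (parity, ΔS, ΔL).
(a)–(e): forbidden (ΔS, ΔL).
(b)–(c): forbidden (ΔJ).
(b)–(d): allowed.
(b)–(e): forbidden (parity, ΔS).
(c)–(d): forbidden (parity, ΔJ).
(c)–(e): forbidden (ΔS).
(d)–(e): forbidden (ΔS).
Allowed pairs: 1 of 10.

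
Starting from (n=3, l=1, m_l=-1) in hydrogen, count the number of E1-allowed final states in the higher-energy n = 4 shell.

E1 requires Δl = ±1, so l_f ∈ {0, 2}; with 0 ≤ l_f ≤ n_f−1 = 3, the allowed l_f values are {0, 2}.
For l_f = 0: m_f ∈ {m_i−1, m_i, m_i+1} ∩ [−0, 0] = {0} → 1 state.
For l_f = 2: m_f ∈ {m_i−1, m_i, m_i+1} ∩ [−2, 2] = {-2, -1, 0} → 3 states.
Total: 4.

4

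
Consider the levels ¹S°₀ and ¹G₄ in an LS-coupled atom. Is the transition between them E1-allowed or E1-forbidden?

Parity must change: odd → even — satisfied.
ΔS = 0: S: 0 → 0 — satisfied.
ΔL = 0, ±1 (not L=0↔0): L: 0 → 4, ΔL = +4 — violated.
ΔJ = 0, ±1 (not J=0↔0): J: 0 → 4, ΔJ = +4 — violated.
Rule(s) violated: ΔL, ΔJ.

forbidden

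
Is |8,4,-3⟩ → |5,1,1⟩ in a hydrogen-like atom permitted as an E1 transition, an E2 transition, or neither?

neither

Δl = 1 − 4 = -3; l_i + l_f = 5.
Δm_l = +4.
E1 (Δl = ±1, |Δm_l| ≤ 1): not satisfied.
E2 (Δl = 0,±2, l_i+l_f ≥ 2, |Δm_l| ≤ 2): not satisfied.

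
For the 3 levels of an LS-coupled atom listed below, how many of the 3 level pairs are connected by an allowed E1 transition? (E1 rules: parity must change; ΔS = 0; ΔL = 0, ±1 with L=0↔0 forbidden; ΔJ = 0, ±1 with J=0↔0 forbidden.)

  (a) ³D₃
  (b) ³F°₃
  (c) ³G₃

(a)–(b): allowed.
(a)–(c): forbidden (parity, ΔL).
(b)–(c): allowed.
Allowed pairs: 2 of 3.

2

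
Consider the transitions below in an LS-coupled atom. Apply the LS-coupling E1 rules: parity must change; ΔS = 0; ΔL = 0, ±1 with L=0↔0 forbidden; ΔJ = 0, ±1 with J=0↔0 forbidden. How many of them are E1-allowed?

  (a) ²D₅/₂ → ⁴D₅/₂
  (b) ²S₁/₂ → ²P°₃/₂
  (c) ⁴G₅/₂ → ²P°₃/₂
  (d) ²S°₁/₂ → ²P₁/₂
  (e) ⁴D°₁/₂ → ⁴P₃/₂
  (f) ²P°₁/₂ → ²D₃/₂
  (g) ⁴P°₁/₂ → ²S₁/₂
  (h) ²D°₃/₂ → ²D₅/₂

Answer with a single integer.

(a) forbidden (parity, ΔS fail)
(b) allowed
(c) forbidden (ΔS, ΔL fail)
(d) allowed
(e) allowed
(f) allowed
(g) forbidden (ΔS fails)
(h) allowed
Total allowed: 5 of 8.

5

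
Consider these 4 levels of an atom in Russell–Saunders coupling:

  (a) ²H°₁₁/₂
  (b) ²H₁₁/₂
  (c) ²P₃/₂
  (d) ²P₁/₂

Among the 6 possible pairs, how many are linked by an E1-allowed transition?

1

(a)–(b): allowed.
(a)–(c): forbidden (ΔL, ΔJ).
(a)–(d): forbidden (ΔL, ΔJ).
(b)–(c): forbidden (parity, ΔL, ΔJ).
(b)–(d): forbidden (parity, ΔL, ΔJ).
(c)–(d): forbidden (parity).
Allowed pairs: 1 of 6.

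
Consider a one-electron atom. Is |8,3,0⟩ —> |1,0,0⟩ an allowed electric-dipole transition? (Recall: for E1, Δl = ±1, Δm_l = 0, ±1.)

Initial l = 3, final l = 0, so Δl = -3. E1 requires Δl = ±1: fails.
Δm_l = 0 − (0) = +0. E1 requires Δm_l = 0, ±1: ok.
The transition is electric-dipole forbidden.

forbidden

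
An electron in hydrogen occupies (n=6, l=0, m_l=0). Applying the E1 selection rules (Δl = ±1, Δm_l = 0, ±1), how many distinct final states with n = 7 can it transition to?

E1 requires Δl = ±1, so l_f ∈ {-1, 1}; with 0 ≤ l_f ≤ n_f−1 = 6, the allowed l_f values are {1}.
For l_f = 1: m_f ∈ {m_i−1, m_i, m_i+1} ∩ [−1, 1] = {-1, 0, 1} → 3 states.
Total: 3.

3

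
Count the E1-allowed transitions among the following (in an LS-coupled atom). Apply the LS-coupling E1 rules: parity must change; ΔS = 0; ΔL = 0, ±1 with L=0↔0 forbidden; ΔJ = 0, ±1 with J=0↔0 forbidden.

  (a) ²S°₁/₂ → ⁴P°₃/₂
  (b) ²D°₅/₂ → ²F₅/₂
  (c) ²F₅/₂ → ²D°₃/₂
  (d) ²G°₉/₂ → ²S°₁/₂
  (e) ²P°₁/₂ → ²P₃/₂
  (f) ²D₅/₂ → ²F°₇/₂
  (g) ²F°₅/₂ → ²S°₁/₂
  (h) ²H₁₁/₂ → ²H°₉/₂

(a) forbidden (parity, ΔS fail)
(b) allowed
(c) allowed
(d) forbidden (parity, ΔL, ΔJ fail)
(e) allowed
(f) allowed
(g) forbidden (parity, ΔL, ΔJ fail)
(h) allowed
Total allowed: 5 of 8.

5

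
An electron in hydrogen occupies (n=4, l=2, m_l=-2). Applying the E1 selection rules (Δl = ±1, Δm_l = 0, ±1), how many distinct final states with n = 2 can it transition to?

E1 requires Δl = ±1, so l_f ∈ {1, 3}; with 0 ≤ l_f ≤ n_f−1 = 1, the allowed l_f values are {1}.
For l_f = 1: m_f ∈ {m_i−1, m_i, m_i+1} ∩ [−1, 1] = {-1} → 1 state.
Total: 1.

1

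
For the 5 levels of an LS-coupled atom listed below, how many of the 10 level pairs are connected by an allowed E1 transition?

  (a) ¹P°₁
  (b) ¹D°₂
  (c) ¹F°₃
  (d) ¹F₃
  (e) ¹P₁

4

(a)–(b): forbidden (parity).
(a)–(c): forbidden (parity, ΔL, ΔJ).
(a)–(d): forbidden (ΔL, ΔJ).
(a)–(e): allowed.
(b)–(c): forbidden (parity).
(b)–(d): allowed.
(b)–(e): allowed.
(c)–(d): allowed.
(c)–(e): forbidden (ΔL, ΔJ).
(d)–(e): forbidden (parity, ΔL, ΔJ).
Allowed pairs: 4 of 10.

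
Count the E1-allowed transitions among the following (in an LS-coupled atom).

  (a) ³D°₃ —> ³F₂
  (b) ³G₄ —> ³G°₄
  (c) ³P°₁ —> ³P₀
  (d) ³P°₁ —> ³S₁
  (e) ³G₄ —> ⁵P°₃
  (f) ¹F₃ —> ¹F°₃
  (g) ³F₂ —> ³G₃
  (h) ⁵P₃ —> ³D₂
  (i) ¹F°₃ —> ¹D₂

6

(a) allowed
(b) allowed
(c) allowed
(d) allowed
(e) forbidden (ΔS, ΔL fail)
(f) allowed
(g) forbidden (parity fails)
(h) forbidden (parity, ΔS fail)
(i) allowed
Total allowed: 6 of 9.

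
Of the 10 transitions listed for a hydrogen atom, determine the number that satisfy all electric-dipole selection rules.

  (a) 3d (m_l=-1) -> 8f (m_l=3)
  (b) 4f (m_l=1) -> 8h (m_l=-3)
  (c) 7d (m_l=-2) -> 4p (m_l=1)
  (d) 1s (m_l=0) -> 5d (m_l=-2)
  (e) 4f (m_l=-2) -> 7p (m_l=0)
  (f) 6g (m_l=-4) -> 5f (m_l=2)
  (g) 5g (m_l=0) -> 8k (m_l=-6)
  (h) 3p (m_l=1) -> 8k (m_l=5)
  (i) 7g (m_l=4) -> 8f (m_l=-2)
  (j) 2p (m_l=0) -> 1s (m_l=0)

1

(a) forbidden — Δm_l = +4 (E1 requires Δm_l = 0, ±1)
(b) forbidden — Δl = +2 (E1 requires Δl = ±1); Δm_l = -4 (E1 requires Δm_l = 0, ±1)
(c) forbidden — Δm_l = +3 (E1 requires Δm_l = 0, ±1)
(d) forbidden — Δl = +2 (E1 requires Δl = ±1); Δm_l = -2 (E1 requires Δm_l = 0, ±1)
(e) forbidden — Δl = -2 (E1 requires Δl = ±1); Δm_l = +2 (E1 requires Δm_l = 0, ±1)
(f) forbidden — Δm_l = +6 (E1 requires Δm_l = 0, ±1)
(g) forbidden — Δl = +3 (E1 requires Δl = ±1); Δm_l = -6 (E1 requires Δm_l = 0, ±1)
(h) forbidden — Δl = +6 (E1 requires Δl = ±1); Δm_l = +4 (E1 requires Δm_l = 0, ±1)
(i) forbidden — Δm_l = -6 (E1 requires Δm_l = 0, ±1)
(j) allowed
Total allowed: 1 of 10.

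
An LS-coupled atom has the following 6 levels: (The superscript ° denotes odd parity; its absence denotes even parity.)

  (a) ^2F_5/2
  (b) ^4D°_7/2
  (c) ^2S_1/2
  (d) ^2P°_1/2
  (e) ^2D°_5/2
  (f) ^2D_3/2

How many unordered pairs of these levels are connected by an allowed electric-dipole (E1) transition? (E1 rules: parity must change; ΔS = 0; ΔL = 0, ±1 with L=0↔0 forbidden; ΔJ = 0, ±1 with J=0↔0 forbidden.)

4

(a)–(b): forbidden (ΔS).
(a)–(c): forbidden (parity, ΔL, ΔJ).
(a)–(d): forbidden (ΔL, ΔJ).
(a)–(e): allowed.
(a)–(f): forbidden (parity).
(b)–(c): forbidden (ΔS, ΔL, ΔJ).
(b)–(d): forbidden (parity, ΔS, ΔJ).
(b)–(e): forbidden (parity, ΔS).
(b)–(f): forbidden (ΔS, ΔJ).
(c)–(d): allowed.
(c)–(e): forbidden (ΔL, ΔJ).
(c)–(f): forbidden (parity, ΔL).
(d)–(e): forbidden (parity, ΔJ).
(d)–(f): allowed.
(e)–(f): allowed.
Allowed pairs: 4 of 15.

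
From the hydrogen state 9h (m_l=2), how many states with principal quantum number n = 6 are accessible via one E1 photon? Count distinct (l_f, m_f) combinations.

3

E1 requires Δl = ±1, so l_f ∈ {4, 6}; with 0 ≤ l_f ≤ n_f−1 = 5, the allowed l_f values are {4}.
For l_f = 4: m_f ∈ {m_i−1, m_i, m_i+1} ∩ [−4, 4] = {1, 2, 3} → 3 states.
Total: 3.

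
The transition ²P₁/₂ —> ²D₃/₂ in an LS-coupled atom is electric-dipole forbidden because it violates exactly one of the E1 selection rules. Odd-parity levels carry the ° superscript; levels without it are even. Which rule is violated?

parity

Parity must change: even → even — fails.
ΔS = 0: S: 1/2 → 1/2 — passes.
ΔL = 0, ±1 (not L=0↔0): L: 1 → 2, ΔL = +1 — passes.
ΔJ = 0, ±1 (not J=0↔0): J: 1/2 → 3/2, ΔJ = +1 — passes.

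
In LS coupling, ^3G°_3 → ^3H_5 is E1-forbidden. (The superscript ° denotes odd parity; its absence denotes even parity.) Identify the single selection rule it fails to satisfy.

Reading off the term symbols: S 1→1, L 4→5, J 3→5, parity odd→even.
Parity must change: odd → even — ok.
ΔS = 0: S: 1 → 1 — ok.
ΔJ = 0, ±1 (not J=0↔0): J: 3 → 5, ΔJ = +2 — fails.
ΔL = 0, ±1 (not L=0↔0): L: 4 → 5, ΔL = +1 — ok.

the ΔJ = 0, ±1 rule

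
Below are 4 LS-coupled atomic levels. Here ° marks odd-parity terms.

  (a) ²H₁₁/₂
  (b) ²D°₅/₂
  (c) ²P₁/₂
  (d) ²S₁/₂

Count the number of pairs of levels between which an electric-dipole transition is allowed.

0

(a)–(b): forbidden (ΔL, ΔJ).
(a)–(c): forbidden (parity, ΔL, ΔJ).
(a)–(d): forbidden (parity, ΔL, ΔJ).
(b)–(c): forbidden (ΔJ).
(b)–(d): forbidden (ΔL, ΔJ).
(c)–(d): forbidden (parity).
Allowed pairs: 0 of 6.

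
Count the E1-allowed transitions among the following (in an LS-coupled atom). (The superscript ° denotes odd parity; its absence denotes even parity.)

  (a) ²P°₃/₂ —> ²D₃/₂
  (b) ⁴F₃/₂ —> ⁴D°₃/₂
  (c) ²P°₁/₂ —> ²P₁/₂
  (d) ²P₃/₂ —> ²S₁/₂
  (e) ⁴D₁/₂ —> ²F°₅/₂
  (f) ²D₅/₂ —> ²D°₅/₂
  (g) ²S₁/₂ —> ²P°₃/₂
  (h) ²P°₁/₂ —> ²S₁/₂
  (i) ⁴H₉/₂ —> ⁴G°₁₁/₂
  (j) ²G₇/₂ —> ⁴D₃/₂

7

(a) allowed
(b) allowed
(c) allowed
(d) forbidden (parity fails)
(e) forbidden (ΔS, ΔJ fail)
(f) allowed
(g) allowed
(h) allowed
(i) allowed
(j) forbidden (parity, ΔS, ΔL, ΔJ fail)
Total allowed: 7 of 10.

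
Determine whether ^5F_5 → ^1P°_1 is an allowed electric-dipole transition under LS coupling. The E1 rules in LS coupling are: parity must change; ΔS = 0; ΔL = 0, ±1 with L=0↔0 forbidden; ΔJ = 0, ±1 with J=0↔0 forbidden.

Initial level: S=2, L=3, J=5, parity even. Final level: S=0, L=1, J=1, parity odd.
Parity must change: even → odd — passes.
ΔS = 0: S: 2 → 0 — fails.
ΔL = 0, ±1 (not L=0↔0): L: 3 → 1, ΔL = -2 — fails.
ΔJ = 0, ±1 (not J=0↔0): J: 5 → 1, ΔJ = -4 — fails.
Rule(s) violated: ΔS, ΔL, ΔJ.

forbidden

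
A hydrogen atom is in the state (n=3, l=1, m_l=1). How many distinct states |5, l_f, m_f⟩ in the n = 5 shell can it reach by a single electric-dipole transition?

E1 requires Δl = ±1, so l_f ∈ {0, 2}; with 0 ≤ l_f ≤ n_f−1 = 4, the allowed l_f values are {0, 2}.
For l_f = 0: m_f ∈ {m_i−1, m_i, m_i+1} ∩ [−0, 0] = {0} → 1 state.
For l_f = 2: m_f ∈ {m_i−1, m_i, m_i+1} ∩ [−2, 2] = {0, 1, 2} → 3 states.
Total: 4.

4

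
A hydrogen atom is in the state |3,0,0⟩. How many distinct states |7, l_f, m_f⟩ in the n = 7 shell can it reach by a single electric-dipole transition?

E1 requires Δl = ±1, so l_f ∈ {-1, 1}; with 0 ≤ l_f ≤ n_f−1 = 6, the allowed l_f values are {1}.
For l_f = 1: m_f ∈ {m_i−1, m_i, m_i+1} ∩ [−1, 1] = {-1, 0, 1} → 3 states.
Total: 3.

3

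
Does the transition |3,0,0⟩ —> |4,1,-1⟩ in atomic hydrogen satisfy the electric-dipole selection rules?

allowed

Δl = 1 − 0 = +1; the E1 rule Δl = ±1 is passes.
Δm_l = -1 − (0) = -1. E1 requires Δm_l = 0, ±1: passes.
All E1 selection rules are satisfied.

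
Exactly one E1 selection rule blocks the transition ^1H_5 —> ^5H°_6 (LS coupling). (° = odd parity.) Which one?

ΔS = 0: S: 0 → 2 — ✗.
ΔL = 0, ±1 (not L=0↔0): L: 5 → 5, ΔL = +0 — ✓.
Parity must change: even → odd — ✓.
ΔJ = 0, ±1 (not J=0↔0): J: 5 → 6, ΔJ = +1 — ✓.

the ΔS = 0 rule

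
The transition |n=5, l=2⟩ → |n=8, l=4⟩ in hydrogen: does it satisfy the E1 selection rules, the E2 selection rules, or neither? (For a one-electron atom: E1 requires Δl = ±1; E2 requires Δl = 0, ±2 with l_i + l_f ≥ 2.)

E2

Δl = 4 − 2 = +2; l_i + l_f = 6.
E1 (Δl = ±1): not satisfied.
E2 (Δl = 0,±2, l_i+l_f ≥ 2): satisfied.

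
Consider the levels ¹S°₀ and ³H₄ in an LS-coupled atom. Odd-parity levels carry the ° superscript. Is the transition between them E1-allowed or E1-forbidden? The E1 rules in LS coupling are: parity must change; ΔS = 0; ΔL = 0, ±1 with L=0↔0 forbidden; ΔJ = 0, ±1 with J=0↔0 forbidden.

forbidden

Parity must change: odd → even — ok.
ΔS = 0: S: 0 → 1 — fails.
ΔL = 0, ±1 (not L=0↔0): L: 0 → 5, ΔL = +5 — fails.
ΔJ = 0, ±1 (not J=0↔0): J: 0 → 4, ΔJ = +4 — fails.
Rule(s) violated: ΔS, ΔL, ΔJ.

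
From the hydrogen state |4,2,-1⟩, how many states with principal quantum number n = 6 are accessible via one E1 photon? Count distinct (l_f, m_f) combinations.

E1 requires Δl = ±1, so l_f ∈ {1, 3}; with 0 ≤ l_f ≤ n_f−1 = 5, the allowed l_f values are {1, 3}.
For l_f = 1: m_f ∈ {m_i−1, m_i, m_i+1} ∩ [−1, 1] = {-1, 0} → 2 states.
For l_f = 3: m_f ∈ {m_i−1, m_i, m_i+1} ∩ [−3, 3] = {-2, -1, 0} → 3 states.
Total: 5.

5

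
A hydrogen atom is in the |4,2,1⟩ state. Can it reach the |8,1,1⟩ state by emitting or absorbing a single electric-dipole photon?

Δl = 1 − 2 = -1; the E1 rule Δl = ±1 is satisfied.
Δm_l = 1 − (1) = +0. E1 requires Δm_l = 0, ±1: satisfied.
All E1 selection rules are satisfied.

allowed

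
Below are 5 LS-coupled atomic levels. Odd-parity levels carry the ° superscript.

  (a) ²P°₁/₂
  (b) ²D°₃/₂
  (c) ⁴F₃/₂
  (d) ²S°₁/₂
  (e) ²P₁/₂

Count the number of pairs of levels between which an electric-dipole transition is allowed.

3

(a)–(b): forbidden (parity).
(a)–(c): forbidden (ΔS, ΔL).
(a)–(d): forbidden (parity).
(a)–(e): allowed.
(b)–(c): forbidden (ΔS).
(b)–(d): forbidden (parity, ΔL).
(b)–(e): allowed.
(c)–(d): forbidden (ΔS, ΔL).
(c)–(e): forbidden (parity, ΔS, ΔL).
(d)–(e): allowed.
Allowed pairs: 3 of 10.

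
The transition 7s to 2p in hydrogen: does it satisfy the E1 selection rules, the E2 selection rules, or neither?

Δl = 1 − 0 = +1; l_i + l_f = 1.
E1 (Δl = ±1): satisfied.
E2 (Δl = 0,±2, l_i+l_f ≥ 2): not satisfied.

E1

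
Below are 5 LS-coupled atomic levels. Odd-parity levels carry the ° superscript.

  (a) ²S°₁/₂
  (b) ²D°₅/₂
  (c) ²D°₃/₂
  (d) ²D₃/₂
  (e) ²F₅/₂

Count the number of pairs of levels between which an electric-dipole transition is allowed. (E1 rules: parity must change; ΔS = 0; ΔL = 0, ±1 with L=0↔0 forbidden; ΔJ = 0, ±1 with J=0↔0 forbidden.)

(a)–(b): forbidden (parity, ΔL, ΔJ).
(a)–(c): forbidden (parity, ΔL).
(a)–(d): forbidden (ΔL).
(a)–(e): forbidden (ΔL, ΔJ).
(b)–(c): forbidden (parity).
(b)–(d): allowed.
(b)–(e): allowed.
(c)–(d): allowed.
(c)–(e): allowed.
(d)–(e): forbidden (parity).
Allowed pairs: 4 of 10.

4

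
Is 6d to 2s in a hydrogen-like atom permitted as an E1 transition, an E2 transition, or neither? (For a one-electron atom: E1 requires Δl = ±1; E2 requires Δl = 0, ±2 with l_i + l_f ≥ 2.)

Δl = 0 − 2 = -2; l_i + l_f = 2.
E1 (Δl = ±1): not satisfied.
E2 (Δl = 0,±2, l_i+l_f ≥ 2): satisfied.

E2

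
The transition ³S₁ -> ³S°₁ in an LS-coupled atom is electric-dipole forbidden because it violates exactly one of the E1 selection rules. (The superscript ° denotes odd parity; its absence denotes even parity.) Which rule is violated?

the L=0 ↔ L=0 exclusion

Initial level: S=1, L=0, J=1, parity even. Final level: S=1, L=0, J=1, parity odd.
Parity must change: even → odd — satisfied.
ΔS = 0: S: 1 → 1 — satisfied.
ΔL = 0, ±1 (not L=0↔0): L: 0 → 0, ΔL = +0 — violated.
ΔJ = 0, ±1 (not J=0↔0): J: 1 → 1, ΔJ = +0 — satisfied.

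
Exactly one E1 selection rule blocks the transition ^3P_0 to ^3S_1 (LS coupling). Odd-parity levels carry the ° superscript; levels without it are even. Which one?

parity

Reading off the term symbols: S 1→1, L 1→0, J 0→1, parity even→even.
Parity must change: even → even — ✗.
ΔL = 0, ±1 (not L=0↔0): L: 1 → 0, ΔL = -1 — ✓.
ΔJ = 0, ±1 (not J=0↔0): J: 0 → 1, ΔJ = +1 — ✓.
ΔS = 0: S: 1 → 1 — ✓.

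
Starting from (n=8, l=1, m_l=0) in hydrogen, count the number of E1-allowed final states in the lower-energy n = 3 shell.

4

E1 requires Δl = ±1, so l_f ∈ {0, 2}; with 0 ≤ l_f ≤ n_f−1 = 2, the allowed l_f values are {0, 2}.
For l_f = 0: m_f ∈ {m_i−1, m_i, m_i+1} ∩ [−0, 0] = {0} → 1 state.
For l_f = 2: m_f ∈ {m_i−1, m_i, m_i+1} ∩ [−2, 2] = {-1, 0, 1} → 3 states.
Total: 4.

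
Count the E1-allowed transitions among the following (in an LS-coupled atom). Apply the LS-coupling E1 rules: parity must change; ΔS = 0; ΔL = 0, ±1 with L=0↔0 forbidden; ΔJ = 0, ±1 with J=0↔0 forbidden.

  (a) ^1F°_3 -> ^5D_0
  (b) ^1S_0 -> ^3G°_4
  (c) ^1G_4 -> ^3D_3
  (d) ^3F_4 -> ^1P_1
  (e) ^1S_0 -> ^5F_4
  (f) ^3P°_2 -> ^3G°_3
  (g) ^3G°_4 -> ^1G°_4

0

(a) forbidden (ΔS, ΔJ fail)
(b) forbidden (ΔS, ΔL, ΔJ fail)
(c) forbidden (parity, ΔS, ΔL fail)
(d) forbidden (parity, ΔS, ΔL, ΔJ fail)
(e) forbidden (parity, ΔS, ΔL, ΔJ fail)
(f) forbidden (parity, ΔL fail)
(g) forbidden (parity, ΔS fail)
Total allowed: 0 of 7.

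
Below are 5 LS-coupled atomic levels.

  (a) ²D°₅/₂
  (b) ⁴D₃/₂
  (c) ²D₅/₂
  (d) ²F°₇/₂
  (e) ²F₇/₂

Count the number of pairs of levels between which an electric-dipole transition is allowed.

4

(a)–(b): forbidden (ΔS).
(a)–(c): allowed.
(a)–(d): forbidden (parity).
(a)–(e): allowed.
(b)–(c): forbidden (parity, ΔS).
(b)–(d): forbidden (ΔS, ΔJ).
(b)–(e): forbidden (parity, ΔS, ΔJ).
(c)–(d): allowed.
(c)–(e): forbidden (parity).
(d)–(e): allowed.
Allowed pairs: 4 of 10.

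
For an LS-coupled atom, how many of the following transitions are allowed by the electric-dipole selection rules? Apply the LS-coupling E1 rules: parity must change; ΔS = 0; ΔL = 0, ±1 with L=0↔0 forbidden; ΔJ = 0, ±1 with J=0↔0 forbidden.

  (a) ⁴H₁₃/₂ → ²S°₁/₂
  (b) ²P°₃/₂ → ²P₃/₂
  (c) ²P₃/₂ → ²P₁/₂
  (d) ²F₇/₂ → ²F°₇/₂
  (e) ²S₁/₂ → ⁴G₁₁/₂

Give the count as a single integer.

(a) forbidden (ΔS, ΔL, ΔJ fail)
(b) allowed
(c) forbidden (parity fails)
(d) allowed
(e) forbidden (parity, ΔS, ΔL, ΔJ fail)
Total allowed: 2 of 5.

2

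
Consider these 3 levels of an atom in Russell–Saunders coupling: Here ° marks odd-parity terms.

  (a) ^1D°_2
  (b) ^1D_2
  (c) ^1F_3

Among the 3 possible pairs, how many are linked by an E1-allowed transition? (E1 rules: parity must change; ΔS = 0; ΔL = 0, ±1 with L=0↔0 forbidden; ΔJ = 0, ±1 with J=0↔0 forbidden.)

2

(a)–(b): allowed.
(a)–(c): allowed.
(b)–(c): forbidden (parity).
Allowed pairs: 2 of 3.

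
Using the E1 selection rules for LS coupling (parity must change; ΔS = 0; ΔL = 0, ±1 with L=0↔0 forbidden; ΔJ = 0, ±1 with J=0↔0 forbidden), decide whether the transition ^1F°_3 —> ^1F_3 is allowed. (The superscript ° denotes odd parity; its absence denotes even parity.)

allowed

Parity must change: odd → even — ok.
ΔJ = 0, ±1 (not J=0↔0): J: 3 → 3, ΔJ = +0 — ok.
ΔS = 0: S: 0 → 0 — ok.
ΔL = 0, ±1 (not L=0↔0): L: 3 → 3, ΔL = +0 — ok.
All four E1 rules are satisfied.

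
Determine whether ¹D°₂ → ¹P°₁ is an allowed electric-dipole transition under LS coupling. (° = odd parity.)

Reading off the term symbols: S 0→0, L 2→1, J 2→1, parity odd→odd.
Parity must change: odd → odd — fails.
ΔS = 0: S: 0 → 0 — ok.
ΔL = 0, ±1 (not L=0↔0): L: 2 → 1, ΔL = -1 — ok.
ΔJ = 0, ±1 (not J=0↔0): J: 2 → 1, ΔJ = -1 — ok.
Rule(s) violated: parity.

forbidden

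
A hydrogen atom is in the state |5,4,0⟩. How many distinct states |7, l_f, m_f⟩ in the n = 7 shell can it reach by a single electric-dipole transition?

6

E1 requires Δl = ±1, so l_f ∈ {3, 5}; with 0 ≤ l_f ≤ n_f−1 = 6, the allowed l_f values are {3, 5}.
For l_f = 3: m_f ∈ {m_i−1, m_i, m_i+1} ∩ [−3, 3] = {-1, 0, 1} → 3 states.
For l_f = 5: m_f ∈ {m_i−1, m_i, m_i+1} ∩ [−5, 5] = {-1, 0, 1} → 3 states.
Total: 6.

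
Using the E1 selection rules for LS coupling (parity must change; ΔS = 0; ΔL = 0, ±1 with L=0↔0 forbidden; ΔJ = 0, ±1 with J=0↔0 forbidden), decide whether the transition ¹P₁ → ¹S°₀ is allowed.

Reading off the term symbols: S 0→0, L 1→0, J 1→0, parity even→odd.
Parity must change: even → odd — satisfied.
ΔS = 0: S: 0 → 0 — satisfied.
ΔJ = 0, ±1 (not J=0↔0): J: 1 → 0, ΔJ = -1 — satisfied.
ΔL = 0, ±1 (not L=0↔0): L: 1 → 0, ΔL = -1 — satisfied.
All four E1 rules are satisfied.

allowed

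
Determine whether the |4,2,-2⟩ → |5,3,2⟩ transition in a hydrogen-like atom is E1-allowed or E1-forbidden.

forbidden

l: 2 → 3 (Δl = +1). Δl = ±1 ✓.
Δm_l = 2 − (-2) = +4. E1 requires Δm_l = 0, ±1: ✗.
The transition is electric-dipole forbidden.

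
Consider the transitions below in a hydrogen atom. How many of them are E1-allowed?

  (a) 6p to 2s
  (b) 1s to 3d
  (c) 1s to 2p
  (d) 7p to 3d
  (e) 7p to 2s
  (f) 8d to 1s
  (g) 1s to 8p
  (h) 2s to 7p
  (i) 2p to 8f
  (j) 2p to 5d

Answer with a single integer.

(a) allowed
(b) forbidden — Δl = +2 (E1 requires Δl = ±1)
(c) allowed
(d) allowed
(e) allowed
(f) forbidden — Δl = -2 (E1 requires Δl = ±1)
(g) allowed
(h) allowed
(i) forbidden — Δl = +2 (E1 requires Δl = ±1)
(j) allowed
Total allowed: 7 of 10.

7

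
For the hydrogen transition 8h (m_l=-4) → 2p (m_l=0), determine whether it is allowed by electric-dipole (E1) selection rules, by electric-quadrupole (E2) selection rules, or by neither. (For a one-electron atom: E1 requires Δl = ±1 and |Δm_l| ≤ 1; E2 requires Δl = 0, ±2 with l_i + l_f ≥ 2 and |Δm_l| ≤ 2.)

Δl = 1 − 5 = -4; l_i + l_f = 6.
Δm_l = +4.
E1 (Δl = ±1, |Δm_l| ≤ 1): not satisfied.
E2 (Δl = 0,±2, l_i+l_f ≥ 2, |Δm_l| ≤ 2): not satisfied.

neither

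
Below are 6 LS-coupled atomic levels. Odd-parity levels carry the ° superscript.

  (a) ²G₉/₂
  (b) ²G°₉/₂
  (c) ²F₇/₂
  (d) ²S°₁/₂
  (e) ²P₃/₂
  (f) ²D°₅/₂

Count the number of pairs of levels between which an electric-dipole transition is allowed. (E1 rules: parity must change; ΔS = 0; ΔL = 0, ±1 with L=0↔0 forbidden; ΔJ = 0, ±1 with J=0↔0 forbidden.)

5

(a)–(b): allowed.
(a)–(c): forbidden (parity).
(a)–(d): forbidden (ΔL, ΔJ).
(a)–(e): forbidden (parity, ΔL, ΔJ).
(a)–(f): forbidden (ΔL, ΔJ).
(b)–(c): allowed.
(b)–(d): forbidden (parity, ΔL, ΔJ).
(b)–(e): forbidden (ΔL, ΔJ).
(b)–(f): forbidden (parity, ΔL, ΔJ).
(c)–(d): forbidden (ΔL, ΔJ).
(c)–(e): forbidden (parity, ΔL, ΔJ).
(c)–(f): allowed.
(d)–(e): allowed.
(d)–(f): forbidden (parity, ΔL, ΔJ).
(e)–(f): allowed.
Allowed pairs: 5 of 15.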